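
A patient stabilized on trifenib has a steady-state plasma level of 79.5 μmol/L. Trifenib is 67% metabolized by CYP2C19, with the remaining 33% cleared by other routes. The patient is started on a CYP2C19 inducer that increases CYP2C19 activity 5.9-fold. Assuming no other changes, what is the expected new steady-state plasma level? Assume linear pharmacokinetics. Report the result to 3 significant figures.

The CYP2C19 pathway (67% of clearance) is boosted to 5.9× activity: 0.67 × 5.9 = 3.953.
The remaining 33% of clearance is unaffected.
CL_new/CL_old = 3.953 + 0.33 = 4.283.
With dosing unchanged, steady-state plasma level scales as 1/CL: 79.5 / 4.283 = 18.6 μmol/L.

18.6 μmol/L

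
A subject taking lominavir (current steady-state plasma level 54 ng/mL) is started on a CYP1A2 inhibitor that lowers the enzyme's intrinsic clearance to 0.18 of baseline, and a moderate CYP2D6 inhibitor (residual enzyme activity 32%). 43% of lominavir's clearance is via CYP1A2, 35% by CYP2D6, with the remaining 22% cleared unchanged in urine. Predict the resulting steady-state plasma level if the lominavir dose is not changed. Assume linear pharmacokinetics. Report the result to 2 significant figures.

The CYP1A2 pathway (43% of clearance) falls to 0.18× activity: 0.43 × 0.18 = 0.0774.
The CYP2D6 pathway (35% of clearance) falls to 0.32× activity: 0.35 × 0.32 = 0.112.
Non-CYP routes (22%) are unchanged.
New clearance relative to baseline: 0.0774 + 0.112 + 0.22 = 0.4094.
Dividing the baseline by the relative clearance: 54 / 0.4094 = 1.3 × 10² ng/mL.

1.3 × 10² ng/mL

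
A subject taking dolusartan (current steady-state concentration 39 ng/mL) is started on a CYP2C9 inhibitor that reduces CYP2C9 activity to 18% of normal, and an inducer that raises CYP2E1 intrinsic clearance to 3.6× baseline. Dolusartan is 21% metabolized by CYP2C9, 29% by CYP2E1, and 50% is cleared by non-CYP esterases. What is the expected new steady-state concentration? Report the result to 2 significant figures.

CYP2C9: 0.21 × 0.18 = 0.0378
CYP2E1: 0.29 × 3.6 = 1.044
Other: 0.5 (unchanged)
Relative clearance = 0.0378 + 1.044 + 0.5 = 1.5818.
Dividing the baseline by the relative clearance: 39 / 1.5818 = 25 ng/mL.

25 ng/mL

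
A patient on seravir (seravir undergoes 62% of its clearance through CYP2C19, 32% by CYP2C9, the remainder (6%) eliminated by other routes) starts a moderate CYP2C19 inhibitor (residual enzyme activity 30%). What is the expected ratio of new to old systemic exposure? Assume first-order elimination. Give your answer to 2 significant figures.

1.8

The CYP2C19 pathway (62% of clearance) falls to 0.3× activity: 0.62 × 0.3 = 0.186.
CYP2C9 (32%) and the residual 6% are unaffected.
CL_new/CL_old = 0.186 + 0.32 + 0.06 = 0.566.
Since systemic exposure ∝ 1/CL, the ratio is 1 / 0.566 = 1.8.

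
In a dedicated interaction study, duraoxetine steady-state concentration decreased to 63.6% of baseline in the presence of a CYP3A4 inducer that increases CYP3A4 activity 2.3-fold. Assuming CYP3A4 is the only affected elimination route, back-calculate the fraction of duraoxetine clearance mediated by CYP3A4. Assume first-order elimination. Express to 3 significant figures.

Call the CYP3A4 fraction fm. After the interaction, CL_new/CL_old = fm × 2.3 + (1 − fm).
Steady-state concentration ratio = 1 / (new CL fraction), so new CL fraction = 1 / 0.636 = 1.572.
fm × 2.3 + 1 − fm = 1.572  ⇒  fm × (2.3 − 1) = 0.5723  ⇒  fm = 0.440.

0.440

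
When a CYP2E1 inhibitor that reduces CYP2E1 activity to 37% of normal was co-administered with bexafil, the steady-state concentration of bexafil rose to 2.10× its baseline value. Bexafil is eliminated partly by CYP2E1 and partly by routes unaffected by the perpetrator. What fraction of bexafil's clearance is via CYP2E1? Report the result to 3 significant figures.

0.831

Let fm be the CYP2E1 fraction. New clearance relative to baseline = fm × 0.37 + (1 − fm).
Steady-state concentration ratio = 1 / (new CL fraction), so new CL fraction = 1 / 2.10 = 0.4762.
fm × 0.37 + 1 − fm = 0.4762  ⇒  fm × (0.37 − 1) = −0.5238  ⇒  fm = 0.831.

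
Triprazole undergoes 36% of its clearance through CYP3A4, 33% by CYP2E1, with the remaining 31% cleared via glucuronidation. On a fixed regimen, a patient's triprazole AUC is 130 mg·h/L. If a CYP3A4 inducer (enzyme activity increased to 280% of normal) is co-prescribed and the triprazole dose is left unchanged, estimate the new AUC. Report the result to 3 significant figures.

The CYP3A4 pathway (36% of clearance) increases to 2.8× activity: 0.36 × 2.8 = 1.008.
CYP2E1 (33%) and the residual 31% are unaffected.
CL_new/CL_old = 1.008 + 0.33 + 0.31 = 1.648.
AUC ∝ 1/CL, so new value = 130 / 1.648 = 78.9 mg·h/L.

78.9 mg·h/L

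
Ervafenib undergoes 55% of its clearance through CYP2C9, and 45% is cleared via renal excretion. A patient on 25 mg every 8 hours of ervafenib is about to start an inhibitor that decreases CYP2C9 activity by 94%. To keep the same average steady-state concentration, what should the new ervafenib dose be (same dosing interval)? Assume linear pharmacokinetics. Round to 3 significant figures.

The CYP2C9 pathway (55% of clearance) is reduced to 0.06× activity: 0.55 × 0.06 = 0.033.
The remaining 45% of clearance is unaffected.
New clearance relative to baseline: 0.033 + 0.45 = 0.483.
Exposure is unchanged when dose changes in proportion to clearance. New dose = 25 mg × 0.483 = 12.1 mg.

12.1 mg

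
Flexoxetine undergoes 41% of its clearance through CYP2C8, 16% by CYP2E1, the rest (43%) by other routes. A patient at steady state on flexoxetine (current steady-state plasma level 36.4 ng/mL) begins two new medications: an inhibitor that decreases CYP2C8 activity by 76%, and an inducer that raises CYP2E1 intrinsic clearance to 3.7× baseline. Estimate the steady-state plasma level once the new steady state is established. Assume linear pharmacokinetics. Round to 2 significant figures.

32 ng/mL

The CYP2C8 pathway (41% of clearance) falls to 0.24× activity: 0.41 × 0.24 = 0.0984.
The CYP2E1 pathway (16% of clearance) is boosted to 3.7× activity: 0.16 × 3.7 = 0.592.
The remaining 43% of clearance is unaffected.
CL_new/CL_old = 0.0984 + 0.592 + 0.43 = 1.1204.
Dividing the baseline by the relative clearance: 36.4 / 1.1204 = 32 ng/mL.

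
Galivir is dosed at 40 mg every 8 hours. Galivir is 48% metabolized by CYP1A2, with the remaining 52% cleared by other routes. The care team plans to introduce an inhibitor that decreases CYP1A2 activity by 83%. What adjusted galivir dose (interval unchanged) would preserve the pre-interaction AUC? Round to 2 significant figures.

24 mg

The CYP1A2 pathway (48% of clearance) is reduced to 0.17× activity: 0.48 × 0.17 = 0.0816.
Non-CYP routes (52%) are unchanged.
Relative clearance = 0.0816 + 0.52 = 0.6016.
To maintain the same steady-state level, dose must scale with clearance: new dose = 40 × 0.6016 = 24 mg.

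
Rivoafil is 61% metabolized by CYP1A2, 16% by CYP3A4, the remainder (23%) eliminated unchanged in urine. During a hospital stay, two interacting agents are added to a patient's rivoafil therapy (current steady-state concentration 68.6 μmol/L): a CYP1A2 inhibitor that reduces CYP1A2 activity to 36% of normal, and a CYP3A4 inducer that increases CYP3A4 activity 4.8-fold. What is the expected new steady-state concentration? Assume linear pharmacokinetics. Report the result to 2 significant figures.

The CYP1A2 pathway (61% of clearance) drops to 0.36× activity: 0.61 × 0.36 = 0.2196.
The CYP3A4 pathway (16% of clearance) is boosted to 4.8× activity: 0.16 × 4.8 = 0.768.
Non-CYP routes (23%) are unchanged.
Relative clearance = 0.2196 + 0.768 + 0.23 = 1.2176.
Dividing the baseline by the relative clearance: 68.6 / 1.2176 = 56 μmol/L.

56 μmol/L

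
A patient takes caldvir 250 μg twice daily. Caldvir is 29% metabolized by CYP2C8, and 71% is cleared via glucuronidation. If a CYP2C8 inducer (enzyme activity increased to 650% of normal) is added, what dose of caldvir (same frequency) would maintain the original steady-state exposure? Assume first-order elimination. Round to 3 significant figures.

CYP2C8: 0.29 × 6.5 = 1.885
Other: 0.71 (unchanged)
Relative clearance = 1.885 + 0.71 = 2.595.
Exposure is unchanged when dose changes in proportion to clearance. New dose = 250 μg × 2.595 = 649 μg.

649 μg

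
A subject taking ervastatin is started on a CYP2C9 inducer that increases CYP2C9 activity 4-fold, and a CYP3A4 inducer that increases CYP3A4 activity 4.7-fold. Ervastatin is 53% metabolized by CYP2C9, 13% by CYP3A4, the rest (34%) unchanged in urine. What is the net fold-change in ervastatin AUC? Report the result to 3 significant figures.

CYP2C9: 0.53 × 4 = 2.12
CYP3A4: 0.13 × 4.7 = 0.611
Other: 0.34 (unchanged)
New clearance relative to baseline: 2.12 + 0.611 + 0.34 = 3.071.
AUC ∝ 1/CL: fold-change = 1 / 3.071 = 0.326.

0.326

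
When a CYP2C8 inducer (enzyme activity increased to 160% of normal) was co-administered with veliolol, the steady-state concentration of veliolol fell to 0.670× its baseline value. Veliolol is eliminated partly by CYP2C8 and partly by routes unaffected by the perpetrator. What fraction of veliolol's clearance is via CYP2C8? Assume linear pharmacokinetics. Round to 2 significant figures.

Let fm be the CYP2C8 fraction. New clearance relative to baseline = fm × 1.6 + (1 − fm).
Steady-state concentration ratio = 1 / (new CL fraction), so new CL fraction = 1 / 0.670 = 1.493.
fm × 1.6 + 1 − fm = 1.493  ⇒  fm × (1.6 − 1) = 0.4925  ⇒  fm = 0.82.

0.82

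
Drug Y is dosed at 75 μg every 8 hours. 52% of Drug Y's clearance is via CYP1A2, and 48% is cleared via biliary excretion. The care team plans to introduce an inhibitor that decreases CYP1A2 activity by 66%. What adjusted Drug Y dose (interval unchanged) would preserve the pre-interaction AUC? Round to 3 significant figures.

49.3 μg

The CYP1A2 pathway (52% of clearance) is reduced to 0.34× activity: 0.52 × 0.34 = 0.1768.
The remaining 48% of clearance is unaffected.
New clearance relative to baseline: 0.1768 + 0.48 = 0.6568.
Css,avg = (dose rate)/CL, so holding Css fixed requires dose ∝ CL: 75 × 0.6568 = 49.3 μg.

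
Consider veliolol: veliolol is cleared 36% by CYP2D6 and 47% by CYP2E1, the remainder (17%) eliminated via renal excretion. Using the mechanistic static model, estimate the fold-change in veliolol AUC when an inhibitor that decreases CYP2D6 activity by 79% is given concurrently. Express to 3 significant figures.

1.40

The CYP2D6 pathway (36% of clearance) falls to 0.21× activity: 0.36 × 0.21 = 0.0756.
CYP2E1 (47%) and the residual 17% are unaffected.
CL_new/CL_old = 0.0756 + 0.47 + 0.17 = 0.7156.
AUC is inversely proportional to clearance, so the fold-change is 1 / 0.7156 = 1.40.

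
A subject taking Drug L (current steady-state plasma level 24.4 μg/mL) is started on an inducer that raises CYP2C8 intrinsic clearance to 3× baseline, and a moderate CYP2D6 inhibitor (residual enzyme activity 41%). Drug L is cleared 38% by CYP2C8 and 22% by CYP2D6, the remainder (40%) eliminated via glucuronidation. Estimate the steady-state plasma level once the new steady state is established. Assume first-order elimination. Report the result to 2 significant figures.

CYP2C8: 0.38 × 3 = 1.14
CYP2D6: 0.22 × 0.41 = 0.0902
Other: 0.4 (unchanged)
CL_new/CL_old = 1.14 + 0.0902 + 0.4 = 1.6302.
New steady-state plasma level = 24.4 / 1.6302 = 15 μg/mL (concentration scales inversely with clearance).

15 μg/mL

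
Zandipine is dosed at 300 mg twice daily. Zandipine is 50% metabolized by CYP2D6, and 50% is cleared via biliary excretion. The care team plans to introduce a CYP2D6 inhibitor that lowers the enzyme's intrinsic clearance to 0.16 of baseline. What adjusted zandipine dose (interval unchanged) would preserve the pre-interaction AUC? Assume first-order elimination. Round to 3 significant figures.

The CYP2D6 pathway (50% of clearance) drops to 0.16× activity: 0.5 × 0.16 = 0.08.
The remaining 50% of clearance is unaffected.
CL_new/CL_old = 0.08 + 0.5 = 0.58.
To maintain the same steady-state level, dose must scale with clearance: new dose = 300 × 0.58 = 174 mg.

174 mg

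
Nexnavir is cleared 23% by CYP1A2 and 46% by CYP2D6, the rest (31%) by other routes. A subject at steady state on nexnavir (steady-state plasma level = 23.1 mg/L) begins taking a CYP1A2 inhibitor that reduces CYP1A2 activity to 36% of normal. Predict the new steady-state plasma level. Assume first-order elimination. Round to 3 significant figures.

CYP1A2: 0.23 × 0.36 = 0.0828
CYP2D6: 0.46 (unchanged)
Other: 0.31 (unchanged)
Relative clearance = 0.0828 + 0.46 + 0.31 = 0.8528.
New steady-state plasma level = baseline ÷ relative clearance = 23.1 / 0.8528 = 27.1 mg/L.

27.1 mg/L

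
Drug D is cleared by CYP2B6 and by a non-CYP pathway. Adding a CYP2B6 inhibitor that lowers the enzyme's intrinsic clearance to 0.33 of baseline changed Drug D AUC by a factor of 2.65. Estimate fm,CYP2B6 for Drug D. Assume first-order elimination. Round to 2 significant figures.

0.93

Call the CYP2B6 fraction fm. After the interaction, CL_new/CL_old = fm × 0.33 + (1 − fm).
AUC ratio = 1 / (new CL fraction), so new CL fraction = 1 / 2.65 = 0.3774.
fm × 0.33 + 1 − fm = 0.3774  ⇒  fm × (0.33 − 1) = −0.6226  ⇒  fm = 0.93.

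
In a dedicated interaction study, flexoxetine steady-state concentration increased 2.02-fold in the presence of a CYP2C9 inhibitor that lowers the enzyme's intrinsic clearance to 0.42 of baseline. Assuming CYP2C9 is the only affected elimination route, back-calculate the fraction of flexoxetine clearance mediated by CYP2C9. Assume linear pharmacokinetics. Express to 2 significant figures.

0.87

Write x for the fraction cleared via CYP2C9. The observed steady-state concentration change means clearance fell to 1/2.02 = 0.495 of baseline.
Only the CYP2C9 route changed, so 0.495 = x·0.42 + (1 − x), giving x = 0.87.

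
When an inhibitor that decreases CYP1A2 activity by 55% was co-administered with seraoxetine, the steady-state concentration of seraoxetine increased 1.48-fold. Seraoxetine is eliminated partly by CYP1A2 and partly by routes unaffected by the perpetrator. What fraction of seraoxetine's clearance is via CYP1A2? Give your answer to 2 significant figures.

CL'/CL = 1 / 1.48 = 0.6757
0.45·fm + (1 − fm) = 0.6757
fm = (0.6757 − 1) / (0.45 − 1) = 0.59

0.59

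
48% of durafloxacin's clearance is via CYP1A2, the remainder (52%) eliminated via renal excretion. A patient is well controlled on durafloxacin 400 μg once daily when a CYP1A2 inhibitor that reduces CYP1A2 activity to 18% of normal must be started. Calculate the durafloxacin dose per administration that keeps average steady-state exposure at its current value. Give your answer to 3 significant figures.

243 μg

The CYP1A2 pathway (48% of clearance) is reduced to 0.18× activity: 0.48 × 0.18 = 0.0864.
Non-CYP routes (52%) are unchanged.
CL_new/CL_old = 0.0864 + 0.52 = 0.6064.
To maintain the same steady-state level, dose must scale with clearance: new dose = 400 × 0.6064 = 243 μg.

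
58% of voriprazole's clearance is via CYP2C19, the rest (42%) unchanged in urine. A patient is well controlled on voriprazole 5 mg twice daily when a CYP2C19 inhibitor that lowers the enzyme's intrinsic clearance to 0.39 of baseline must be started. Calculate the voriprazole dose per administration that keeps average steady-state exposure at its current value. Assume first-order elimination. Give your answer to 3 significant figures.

CYP2C19: 0.58 × 0.39 = 0.2262
Other: 0.42 (unchanged)
CL_new/CL_old = 0.2262 + 0.42 = 0.6462.
To maintain the same steady-state level, dose must scale with clearance: new dose = 5 × 0.6462 = 3.23 mg.

3.23 mg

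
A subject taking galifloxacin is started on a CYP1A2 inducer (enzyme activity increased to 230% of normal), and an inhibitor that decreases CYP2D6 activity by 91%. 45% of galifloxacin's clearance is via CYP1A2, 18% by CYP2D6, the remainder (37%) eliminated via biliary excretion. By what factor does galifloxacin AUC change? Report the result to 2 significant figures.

0.70

The CYP1A2 pathway (45% of clearance) rises to 2.3× activity: 0.45 × 2.3 = 1.035.
The CYP2D6 pathway (18% of clearance) drops to 0.09× activity: 0.18 × 0.09 = 0.0162.
The remaining 37% of clearance is unaffected.
New clearance relative to baseline: 1.035 + 0.0162 + 0.37 = 1.4212.
AUC ∝ 1/CL: fold-change = 1 / 1.4212 = 0.70.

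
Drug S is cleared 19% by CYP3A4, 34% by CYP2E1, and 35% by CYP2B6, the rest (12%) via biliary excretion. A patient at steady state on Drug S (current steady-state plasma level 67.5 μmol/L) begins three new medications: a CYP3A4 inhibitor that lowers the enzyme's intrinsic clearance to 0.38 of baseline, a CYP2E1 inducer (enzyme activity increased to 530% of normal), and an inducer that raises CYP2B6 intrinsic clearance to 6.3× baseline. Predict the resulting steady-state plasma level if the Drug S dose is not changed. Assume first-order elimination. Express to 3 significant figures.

16.1 μmol/L

CYP3A4: 0.19 × 0.38 = 0.0722
CYP2E1: 0.34 × 5.3 = 1.802
CYP2B6: 0.35 × 6.3 = 2.205
Other: 0.12 (unchanged)
Relative clearance = 0.0722 + 1.802 + 2.205 + 0.12 = 4.1992.
New steady-state plasma level = 67.5 / 4.1992 = 16.1 μmol/L (concentration scales inversely with clearance).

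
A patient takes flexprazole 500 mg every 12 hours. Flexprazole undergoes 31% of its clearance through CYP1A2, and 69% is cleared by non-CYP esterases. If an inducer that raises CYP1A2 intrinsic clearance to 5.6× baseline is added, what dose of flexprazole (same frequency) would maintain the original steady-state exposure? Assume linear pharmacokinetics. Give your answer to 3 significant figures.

1.21 × 10³ mg

CYP1A2: 0.31 × 5.6 = 1.736
Other: 0.69 (unchanged)
CL_new/CL_old = 1.736 + 0.69 = 2.426.
To maintain the same steady-state level, dose must scale with clearance: new dose = 500 × 2.426 = 1.21 × 10³ mg.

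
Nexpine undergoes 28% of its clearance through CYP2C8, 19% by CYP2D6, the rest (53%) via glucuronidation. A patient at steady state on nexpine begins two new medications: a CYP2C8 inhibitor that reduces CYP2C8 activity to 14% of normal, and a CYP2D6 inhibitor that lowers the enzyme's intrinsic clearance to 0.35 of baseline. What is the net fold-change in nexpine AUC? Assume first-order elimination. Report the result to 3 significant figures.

CYP2C8: 0.28 × 0.14 = 0.0392
CYP2D6: 0.19 × 0.35 = 0.0665
Other: 0.53 (unchanged)
CL_new/CL_old = 0.0392 + 0.0665 + 0.53 = 0.6357.
AUC ∝ 1/CL: fold-change = 1 / 0.6357 = 1.57.

1.57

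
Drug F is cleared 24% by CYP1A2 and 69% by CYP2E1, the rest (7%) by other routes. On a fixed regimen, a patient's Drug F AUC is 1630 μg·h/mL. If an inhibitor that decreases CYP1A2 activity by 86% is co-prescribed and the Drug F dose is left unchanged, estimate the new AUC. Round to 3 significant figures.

2.05 × 10³ μg·h/mL

The CYP1A2 pathway (24% of clearance) is reduced to 0.14× activity: 0.24 × 0.14 = 0.0336.
CYP2E1 (69%) and the residual 7% are unaffected.
Relative clearance = 0.0336 + 0.69 + 0.07 = 0.7936.
AUC ∝ 1/CL, so new value = 1630 / 0.7936 = 2.05 × 10³ μg·h/mL.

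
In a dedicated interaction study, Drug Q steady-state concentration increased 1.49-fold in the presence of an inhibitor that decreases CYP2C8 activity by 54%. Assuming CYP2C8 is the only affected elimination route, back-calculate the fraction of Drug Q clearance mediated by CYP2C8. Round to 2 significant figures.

0.61

CL'/CL = 1 / 1.49 = 0.6711
0.46·fm + (1 − fm) = 0.6711
fm = (0.6711 − 1) / (0.46 − 1) = 0.61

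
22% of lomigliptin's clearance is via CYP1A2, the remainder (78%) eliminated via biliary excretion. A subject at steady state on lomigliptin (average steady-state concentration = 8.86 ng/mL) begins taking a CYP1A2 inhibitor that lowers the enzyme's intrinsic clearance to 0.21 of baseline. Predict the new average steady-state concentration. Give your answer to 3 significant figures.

CYP1A2: 0.22 × 0.21 = 0.0462
Other: 0.78 (unchanged)
New clearance relative to baseline: 0.0462 + 0.78 = 0.8262.
New average steady-state concentration = baseline ÷ relative clearance = 8.86 / 0.8262 = 10.7 ng/mL.

10.7 ng/mL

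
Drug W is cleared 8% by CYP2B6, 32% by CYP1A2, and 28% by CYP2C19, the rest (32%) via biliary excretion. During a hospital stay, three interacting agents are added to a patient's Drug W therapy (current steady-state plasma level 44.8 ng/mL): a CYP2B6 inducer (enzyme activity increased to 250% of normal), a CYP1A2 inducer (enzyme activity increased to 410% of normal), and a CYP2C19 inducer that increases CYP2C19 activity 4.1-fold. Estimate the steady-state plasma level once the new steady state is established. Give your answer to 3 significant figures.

15.0 ng/mL

The CYP2B6 pathway (8% of clearance) is boosted to 2.5× activity: 0.08 × 2.5 = 0.2.
The CYP1A2 pathway (32% of clearance) is boosted to 4.1× activity: 0.32 × 4.1 = 1.312.
The CYP2C19 pathway (28% of clearance) increases to 4.1× activity: 0.28 × 4.1 = 1.148.
Non-CYP routes (32%) are unchanged.
New clearance relative to baseline: 0.2 + 1.312 + 1.148 + 0.32 = 2.98.
New steady-state plasma level = 44.8 / 2.98 = 15.0 ng/mL (concentration scales inversely with clearance).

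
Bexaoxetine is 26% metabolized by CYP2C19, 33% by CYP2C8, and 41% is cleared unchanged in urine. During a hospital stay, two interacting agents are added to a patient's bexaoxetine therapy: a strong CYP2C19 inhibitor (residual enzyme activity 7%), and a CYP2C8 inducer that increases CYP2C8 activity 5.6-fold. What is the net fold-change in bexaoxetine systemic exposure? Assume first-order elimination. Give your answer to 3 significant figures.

The CYP2C19 pathway (26% of clearance) drops to 0.07× activity: 0.26 × 0.07 = 0.0182.
The CYP2C8 pathway (33% of clearance) increases to 5.6× activity: 0.33 × 5.6 = 1.848.
Non-CYP routes (41%) are unchanged.
New clearance relative to baseline: 0.0182 + 1.848 + 0.41 = 2.2762.
Because systemic exposure varies inversely with clearance, the combined effect is 1 / 2.2762 = 0.439.

0.439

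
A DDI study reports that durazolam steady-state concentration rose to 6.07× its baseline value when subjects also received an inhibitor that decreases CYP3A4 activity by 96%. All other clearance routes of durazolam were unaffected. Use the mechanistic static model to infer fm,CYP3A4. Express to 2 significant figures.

Let fm be the CYP3A4 fraction. New clearance relative to baseline = fm × 0.04 + (1 − fm).
Steady-state concentration ratio = 1 / (new CL fraction), so new CL fraction = 1 / 6.07 = 0.1647.
fm × 0.04 + 1 − fm = 0.1647  ⇒  fm × (0.04 − 1) = −0.8353  ⇒  fm = 0.87.

0.87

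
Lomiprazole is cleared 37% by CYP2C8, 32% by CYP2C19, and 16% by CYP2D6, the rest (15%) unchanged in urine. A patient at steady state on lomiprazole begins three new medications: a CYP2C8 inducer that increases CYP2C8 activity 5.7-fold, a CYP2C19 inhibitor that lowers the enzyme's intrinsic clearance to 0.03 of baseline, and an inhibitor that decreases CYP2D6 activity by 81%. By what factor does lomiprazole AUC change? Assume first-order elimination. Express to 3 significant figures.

0.435

CYP2C8: 0.37 × 5.7 = 2.109
CYP2C19: 0.32 × 0.03 = 0.0096
CYP2D6: 0.16 × 0.19 = 0.0304
Other: 0.15 (unchanged)
CL_new/CL_old = 2.109 + 0.0096 + 0.0304 + 0.15 = 2.299.
Net AUC ratio = 1 / 2.299 = 0.435.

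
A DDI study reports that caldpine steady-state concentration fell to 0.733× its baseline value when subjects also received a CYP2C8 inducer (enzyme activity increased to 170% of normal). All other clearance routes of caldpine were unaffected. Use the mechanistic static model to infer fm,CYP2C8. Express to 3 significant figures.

0.520

Let x = fm,CYP2C8. Because steady-state concentration ∝ 1/CL, relative clearance rose to 1/0.733 = 1.364.
Only the CYP2C8 route changed, so 1.364 = x·1.7 + (1 − x), giving x = 0.520.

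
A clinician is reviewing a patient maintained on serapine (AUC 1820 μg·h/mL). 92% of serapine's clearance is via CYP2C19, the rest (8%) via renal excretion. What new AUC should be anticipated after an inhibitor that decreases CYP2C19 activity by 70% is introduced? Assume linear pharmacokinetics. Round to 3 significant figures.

5.11 × 10³ μg·h/mL

The CYP2C19 pathway (92% of clearance) drops to 0.3× activity: 0.92 × 0.3 = 0.276.
The remaining 8% of clearance is unaffected.
CL_new/CL_old = 0.276 + 0.08 = 0.356.
New AUC = baseline ÷ relative clearance = 1820 / 0.356 = 5.11 × 10³ μg·h/mL.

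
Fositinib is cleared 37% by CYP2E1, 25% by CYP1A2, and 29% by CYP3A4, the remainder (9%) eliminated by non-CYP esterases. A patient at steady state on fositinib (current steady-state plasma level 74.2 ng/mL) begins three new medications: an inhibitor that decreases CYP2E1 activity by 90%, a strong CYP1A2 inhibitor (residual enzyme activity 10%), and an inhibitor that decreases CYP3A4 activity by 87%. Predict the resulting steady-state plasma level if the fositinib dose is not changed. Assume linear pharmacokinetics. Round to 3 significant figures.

The CYP2E1 pathway (37% of clearance) falls to 0.1× activity: 0.37 × 0.1 = 0.037.
The CYP1A2 pathway (25% of clearance) falls to 0.1× activity: 0.25 × 0.1 = 0.025.
The CYP3A4 pathway (29% of clearance) is reduced to 0.13× activity: 0.29 × 0.13 = 0.0377.
Non-CYP routes (9%) are unchanged.
New clearance relative to baseline: 0.037 + 0.025 + 0.0377 + 0.09 = 0.1897.
Steady-state plasma level ∝ 1/CL: new value = 74.2 / 0.1897 = 391 ng/mL.

391 ng/mL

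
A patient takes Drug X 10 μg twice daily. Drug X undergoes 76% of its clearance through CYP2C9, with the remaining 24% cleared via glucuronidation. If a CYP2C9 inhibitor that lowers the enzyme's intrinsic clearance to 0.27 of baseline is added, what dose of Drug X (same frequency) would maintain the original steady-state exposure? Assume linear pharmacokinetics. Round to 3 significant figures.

4.45 μg

The CYP2C9 pathway (76% of clearance) drops to 0.27× activity: 0.76 × 0.27 = 0.2052.
Non-CYP routes (24%) are unchanged.
Relative clearance = 0.2052 + 0.24 = 0.4452.
To maintain the same steady-state level, dose must scale with clearance: new dose = 10 × 0.4452 = 4.45 μg.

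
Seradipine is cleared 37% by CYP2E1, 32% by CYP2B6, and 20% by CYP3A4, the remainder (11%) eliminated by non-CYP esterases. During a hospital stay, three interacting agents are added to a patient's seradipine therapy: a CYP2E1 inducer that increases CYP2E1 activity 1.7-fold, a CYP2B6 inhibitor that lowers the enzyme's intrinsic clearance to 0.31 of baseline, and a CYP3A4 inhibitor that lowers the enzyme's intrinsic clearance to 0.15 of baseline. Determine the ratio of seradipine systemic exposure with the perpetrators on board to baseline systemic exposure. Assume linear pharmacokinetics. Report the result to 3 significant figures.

The CYP2E1 pathway (37% of clearance) increases to 1.7× activity: 0.37 × 1.7 = 0.629.
The CYP2B6 pathway (32% of clearance) is reduced to 0.31× activity: 0.32 × 0.31 = 0.0992.
The CYP3A4 pathway (20% of clearance) is reduced to 0.15× activity: 0.2 × 0.15 = 0.03.
The remaining 11% of clearance is unaffected.
New clearance relative to baseline: 0.629 + 0.0992 + 0.03 + 0.11 = 0.8682.
Net systemic exposure ratio = 1 / 0.8682 = 1.15.

1.15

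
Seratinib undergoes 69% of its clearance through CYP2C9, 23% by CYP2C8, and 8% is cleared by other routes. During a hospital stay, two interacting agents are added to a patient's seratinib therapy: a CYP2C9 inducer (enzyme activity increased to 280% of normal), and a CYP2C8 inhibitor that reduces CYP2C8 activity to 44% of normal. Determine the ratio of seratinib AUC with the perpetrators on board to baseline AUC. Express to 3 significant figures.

0.473

The CYP2C9 pathway (69% of clearance) is boosted to 2.8× activity: 0.69 × 2.8 = 1.932.
The CYP2C8 pathway (23% of clearance) falls to 0.44× activity: 0.23 × 0.44 = 0.1012.
Non-CYP routes (8%) are unchanged.
CL_new/CL_old = 1.932 + 0.1012 + 0.08 = 2.1132.
Because AUC varies inversely with clearance, the combined effect is 1 / 2.1132 = 0.473.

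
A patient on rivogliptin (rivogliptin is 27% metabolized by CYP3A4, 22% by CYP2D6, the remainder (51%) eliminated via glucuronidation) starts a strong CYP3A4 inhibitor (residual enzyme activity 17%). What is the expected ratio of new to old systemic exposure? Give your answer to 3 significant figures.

1.29

The CYP3A4 pathway (27% of clearance) drops to 0.17× activity: 0.27 × 0.17 = 0.0459.
CYP2D6 (22%) and the residual 51% are unaffected.
New clearance relative to baseline: 0.0459 + 0.22 + 0.51 = 0.7759.
Systemic exposure ratio = CL_old/CL_new = 1 / 0.7759 = 1.29.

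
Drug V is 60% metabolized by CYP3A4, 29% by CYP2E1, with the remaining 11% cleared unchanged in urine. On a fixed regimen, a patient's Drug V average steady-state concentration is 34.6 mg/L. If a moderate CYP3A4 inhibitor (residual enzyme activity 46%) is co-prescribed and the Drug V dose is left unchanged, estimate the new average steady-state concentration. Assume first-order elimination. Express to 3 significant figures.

51.2 mg/L

CYP3A4: 0.6 × 0.46 = 0.276
CYP2E1: 0.29 (unchanged)
Other: 0.11 (unchanged)
CL_new/CL_old = 0.276 + 0.29 + 0.11 = 0.676.
With dosing unchanged, average steady-state concentration scales as 1/CL: 34.6 / 0.676 = 51.2 mg/L.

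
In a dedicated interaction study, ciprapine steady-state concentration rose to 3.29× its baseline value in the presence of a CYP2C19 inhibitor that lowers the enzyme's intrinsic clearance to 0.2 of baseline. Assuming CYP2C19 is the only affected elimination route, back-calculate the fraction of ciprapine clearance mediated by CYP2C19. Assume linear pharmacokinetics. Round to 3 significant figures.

0.870

Write x for the fraction cleared via CYP2C19. The observed steady-state concentration change means clearance fell to 1/3.29 = 0.304 of baseline.
Setting x·0.2 + (1 − x) = 0.304 and solving: x = (0.304 − 1)/(0.2 − 1) = 0.870.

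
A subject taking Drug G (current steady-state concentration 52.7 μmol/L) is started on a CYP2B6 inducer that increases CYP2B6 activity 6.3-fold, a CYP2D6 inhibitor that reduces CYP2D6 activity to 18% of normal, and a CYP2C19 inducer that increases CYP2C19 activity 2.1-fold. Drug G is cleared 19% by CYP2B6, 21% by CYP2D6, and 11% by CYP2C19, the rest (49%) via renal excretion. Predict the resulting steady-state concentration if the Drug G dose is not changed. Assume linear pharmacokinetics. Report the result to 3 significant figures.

The CYP2B6 pathway (19% of clearance) rises to 6.3× activity: 0.19 × 6.3 = 1.197.
The CYP2D6 pathway (21% of clearance) drops to 0.18× activity: 0.21 × 0.18 = 0.0378.
The CYP2C19 pathway (11% of clearance) is boosted to 2.1× activity: 0.11 × 2.1 = 0.231.
The remaining 49% of clearance is unaffected.
CL_new/CL_old = 1.197 + 0.0378 + 0.231 + 0.49 = 1.9558.
Dividing the baseline by the relative clearance: 52.7 / 1.9558 = 26.9 μmol/L.

26.9 μmol/L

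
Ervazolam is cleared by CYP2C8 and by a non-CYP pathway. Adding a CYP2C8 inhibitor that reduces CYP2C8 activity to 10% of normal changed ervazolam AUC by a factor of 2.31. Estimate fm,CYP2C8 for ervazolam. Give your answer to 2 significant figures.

Let x = fm,CYP2C8. Because AUC ∝ 1/CL, relative clearance fell to 1/2.31 = 0.4329.
Only the CYP2C8 route changed, so 0.4329 = x·0.1 + (1 − x), giving x = 0.63.

0.63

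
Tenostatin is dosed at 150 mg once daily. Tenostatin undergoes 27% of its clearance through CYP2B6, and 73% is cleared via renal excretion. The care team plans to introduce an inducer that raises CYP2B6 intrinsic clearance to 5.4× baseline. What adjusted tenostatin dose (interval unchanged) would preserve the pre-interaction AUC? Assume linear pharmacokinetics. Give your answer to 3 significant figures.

328 mg

CYP2B6: 0.27 × 5.4 = 1.458
Other: 0.73 (unchanged)
Relative clearance = 1.458 + 0.73 = 2.188.
Exposure is unchanged when dose changes in proportion to clearance. New dose = 150 mg × 2.188 = 328 mg.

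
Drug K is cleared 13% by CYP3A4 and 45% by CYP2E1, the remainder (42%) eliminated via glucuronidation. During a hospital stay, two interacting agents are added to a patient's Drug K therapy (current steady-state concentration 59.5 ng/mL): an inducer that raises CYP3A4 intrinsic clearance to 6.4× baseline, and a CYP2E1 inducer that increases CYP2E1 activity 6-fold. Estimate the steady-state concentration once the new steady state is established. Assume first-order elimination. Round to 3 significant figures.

15.1 ng/mL

The CYP3A4 pathway (13% of clearance) rises to 6.4× activity: 0.13 × 6.4 = 0.832.
The CYP2E1 pathway (45% of clearance) rises to 6× activity: 0.45 × 6 = 2.7.
Non-CYP routes (42%) are unchanged.
Relative clearance = 0.832 + 2.7 + 0.42 = 3.952.
New steady-state concentration = 59.5 / 3.952 = 15.1 ng/mL (concentration scales inversely with clearance).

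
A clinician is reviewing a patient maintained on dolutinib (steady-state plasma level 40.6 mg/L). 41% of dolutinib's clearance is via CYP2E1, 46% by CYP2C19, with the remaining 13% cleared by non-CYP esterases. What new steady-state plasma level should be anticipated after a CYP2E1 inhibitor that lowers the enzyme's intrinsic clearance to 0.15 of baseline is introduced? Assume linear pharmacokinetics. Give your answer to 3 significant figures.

62.3 mg/L

CYP2E1: 0.41 × 0.15 = 0.0615
CYP2C19: 0.46 (unchanged)
Other: 0.13 (unchanged)
Relative clearance = 0.0615 + 0.46 + 0.13 = 0.6515.
Steady-state plasma level ∝ 1/CL, so new value = 40.6 / 0.6515 = 62.3 mg/L.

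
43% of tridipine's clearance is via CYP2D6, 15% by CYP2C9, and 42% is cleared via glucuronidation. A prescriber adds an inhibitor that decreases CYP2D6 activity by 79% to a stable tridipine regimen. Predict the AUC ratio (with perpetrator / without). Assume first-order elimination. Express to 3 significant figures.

CYP2D6: 0.43 × 0.21 = 0.0903
CYP2C9: 0.15 (unchanged)
Other: 0.42 (unchanged)
New clearance relative to baseline: 0.0903 + 0.15 + 0.42 = 0.6603.
AUC is inversely proportional to clearance, so the fold-change is 1 / 0.6603 = 1.51.

1.51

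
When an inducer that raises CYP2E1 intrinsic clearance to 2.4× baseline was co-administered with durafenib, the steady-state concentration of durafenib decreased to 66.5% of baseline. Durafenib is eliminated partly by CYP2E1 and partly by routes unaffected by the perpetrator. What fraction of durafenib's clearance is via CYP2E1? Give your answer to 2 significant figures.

0.36

Call the CYP2E1 fraction fm. After the interaction, CL_new/CL_old = fm × 2.4 + (1 − fm).
Steady-state concentration ratio = 1 / (new CL fraction), so new CL fraction = 1 / 0.665 = 1.504.
fm × 2.4 + 1 − fm = 1.504  ⇒  fm × (2.4 − 1) = 0.5038  ⇒  fm = 0.36.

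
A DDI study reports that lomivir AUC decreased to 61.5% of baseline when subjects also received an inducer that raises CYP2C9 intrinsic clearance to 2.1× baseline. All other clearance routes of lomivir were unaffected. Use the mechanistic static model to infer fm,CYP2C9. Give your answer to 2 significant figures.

Let fm be the CYP2C9 fraction. New clearance relative to baseline = fm × 2.1 + (1 − fm).
AUC ratio = 1 / (new CL fraction), so new CL fraction = 1 / 0.615 = 1.626.
fm × 2.1 + 1 − fm = 1.626  ⇒  fm × (2.1 − 1) = 0.626  ⇒  fm = 0.57.

0.57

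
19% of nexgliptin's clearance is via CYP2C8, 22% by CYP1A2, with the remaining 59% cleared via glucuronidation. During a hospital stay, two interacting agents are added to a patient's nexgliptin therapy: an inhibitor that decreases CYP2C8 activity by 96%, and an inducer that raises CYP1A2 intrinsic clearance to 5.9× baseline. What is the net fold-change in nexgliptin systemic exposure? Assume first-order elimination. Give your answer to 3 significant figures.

0.528

The CYP2C8 pathway (19% of clearance) is reduced to 0.04× activity: 0.19 × 0.04 = 0.0076.
The CYP1A2 pathway (22% of clearance) rises to 5.9× activity: 0.22 × 5.9 = 1.298.
Non-CYP routes (59%) are unchanged.
New clearance relative to baseline: 0.0076 + 1.298 + 0.59 = 1.8956.
Net systemic exposure ratio = 1 / 1.8956 = 0.528.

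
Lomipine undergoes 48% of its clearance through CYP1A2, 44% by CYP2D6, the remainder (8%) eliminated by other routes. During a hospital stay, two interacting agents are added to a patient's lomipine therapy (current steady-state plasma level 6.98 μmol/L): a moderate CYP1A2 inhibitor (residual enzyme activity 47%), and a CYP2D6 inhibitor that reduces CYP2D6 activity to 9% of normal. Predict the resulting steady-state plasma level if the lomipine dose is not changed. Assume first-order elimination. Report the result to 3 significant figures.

20.2 μmol/L

The CYP1A2 pathway (48% of clearance) falls to 0.47× activity: 0.48 × 0.47 = 0.2256.
The CYP2D6 pathway (44% of clearance) is reduced to 0.09× activity: 0.44 × 0.09 = 0.0396.
The remaining 8% of clearance is unaffected.
CL_new/CL_old = 0.2256 + 0.0396 + 0.08 = 0.3452.
Steady-state plasma level ∝ 1/CL: new value = 6.98 / 0.3452 = 20.2 μmol/L.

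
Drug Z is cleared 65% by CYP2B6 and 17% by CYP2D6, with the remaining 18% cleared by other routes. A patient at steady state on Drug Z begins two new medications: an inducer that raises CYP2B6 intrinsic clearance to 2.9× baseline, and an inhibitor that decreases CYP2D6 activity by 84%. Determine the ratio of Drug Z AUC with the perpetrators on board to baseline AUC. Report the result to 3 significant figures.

The CYP2B6 pathway (65% of clearance) increases to 2.9× activity: 0.65 × 2.9 = 1.885.
The CYP2D6 pathway (17% of clearance) is reduced to 0.16× activity: 0.17 × 0.16 = 0.0272.
Non-CYP routes (18%) are unchanged.
CL_new/CL_old = 1.885 + 0.0272 + 0.18 = 2.0922.
Because AUC varies inversely with clearance, the combined effect is 1 / 2.0922 = 0.478.

0.478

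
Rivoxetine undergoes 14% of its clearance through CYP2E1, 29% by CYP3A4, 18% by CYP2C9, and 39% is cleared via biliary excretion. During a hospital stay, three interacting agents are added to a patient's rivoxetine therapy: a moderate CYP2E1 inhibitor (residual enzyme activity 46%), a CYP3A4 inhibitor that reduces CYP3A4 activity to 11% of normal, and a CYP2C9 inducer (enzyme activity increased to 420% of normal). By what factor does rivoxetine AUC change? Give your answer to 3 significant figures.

0.805

CYP2E1: 0.14 × 0.46 = 0.0644
CYP3A4: 0.29 × 0.11 = 0.0319
CYP2C9: 0.18 × 4.2 = 0.756
Other: 0.39 (unchanged)
CL_new/CL_old = 0.0644 + 0.0319 + 0.756 + 0.39 = 1.2423.
Because AUC varies inversely with clearance, the combined effect is 1 / 1.2423 = 0.805.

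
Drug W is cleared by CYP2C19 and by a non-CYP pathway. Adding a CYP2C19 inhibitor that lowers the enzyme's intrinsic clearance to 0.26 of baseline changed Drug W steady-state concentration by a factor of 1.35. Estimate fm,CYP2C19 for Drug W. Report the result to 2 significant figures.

CL'/CL = 1 / 1.35 = 0.7407
0.26·fm + (1 − fm) = 0.7407
fm = (0.7407 − 1) / (0.26 − 1) = 0.35

0.35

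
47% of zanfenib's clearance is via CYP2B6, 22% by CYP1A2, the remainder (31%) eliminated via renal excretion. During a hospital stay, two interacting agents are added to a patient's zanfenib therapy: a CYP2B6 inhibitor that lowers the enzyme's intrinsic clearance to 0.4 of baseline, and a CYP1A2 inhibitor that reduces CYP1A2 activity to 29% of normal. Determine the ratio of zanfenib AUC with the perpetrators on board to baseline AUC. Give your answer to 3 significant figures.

1.78

CYP2B6: 0.47 × 0.4 = 0.188
CYP1A2: 0.22 × 0.29 = 0.0638
Other: 0.31 (unchanged)
Relative clearance = 0.188 + 0.0638 + 0.31 = 0.5618.
AUC ∝ 1/CL: fold-change = 1 / 0.5618 = 1.78.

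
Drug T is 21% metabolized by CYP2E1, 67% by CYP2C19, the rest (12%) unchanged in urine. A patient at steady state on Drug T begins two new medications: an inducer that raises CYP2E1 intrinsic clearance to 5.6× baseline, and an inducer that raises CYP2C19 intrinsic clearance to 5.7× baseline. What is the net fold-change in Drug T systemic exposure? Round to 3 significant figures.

0.196

CYP2E1: 0.21 × 5.6 = 1.176
CYP2C19: 0.67 × 5.7 = 3.819
Other: 0.12 (unchanged)
Relative clearance = 1.176 + 3.819 + 0.12 = 5.115.
Because systemic exposure varies inversely with clearance, the combined effect is 1 / 5.115 = 0.196.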